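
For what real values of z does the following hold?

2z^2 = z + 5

z = -1.3508 or z = 1.8508

Rearrange to standard form: 2z^2 - z - 5 = 0.
Discriminant: (-1)^2 - 4*2*(-5) = 41.
Quadratic formula: z = (1 +/- sqrt(41)) / 4.
So z = 1/4 + sqrt(41)/4 ~= 1.8508 or z = 1/4 - sqrt(41)/4 ~= -1.3508.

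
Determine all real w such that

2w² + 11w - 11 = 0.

w = -6.3642 or w = 0.8642

Discriminant: (11)² − 4·2·(-11) = 209.
Quadratic formula: w = (-11 ± √209) / 4.
So w = -11/4 + √(209)/4 ≈ 0.8642 or w = -√(209)/4 - 11/4 ≈ -6.3642.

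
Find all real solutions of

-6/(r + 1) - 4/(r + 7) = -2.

r = -5.772 or r = 2.772

Multiply both sides by (r + 1)(r + 7):
-6(r + 7) - 4(r + 1) = -2(r + 1)(r + 7).
Expand and collect terms: -2r^2 - 6r + 32 = 0.
By the quadratic formula, r = (6 +/- sqrt(292)) / -4, so r ~= -5.772 or r ~= 2.772.
Neither value makes a denominator zero (r != -1, r != -7), so both are valid.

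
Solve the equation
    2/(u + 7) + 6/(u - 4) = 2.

u = -6.2268 or u = 7.2268

Multiply both sides by (u + 7)(u - 4):
2(u - 4) + 6(u + 7) = 2(u + 7)(u - 4).
Expand and collect terms: 2u^2 - 2u - 90 = 0.
By the quadratic formula, u = (2 +/- sqrt(724)) / 4, so u ~= 7.2268 or u ~= -6.2268.
Neither value makes a denominator zero (u != -7, u != 4), so both are valid.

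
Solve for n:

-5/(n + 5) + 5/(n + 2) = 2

Multiply both sides by (n + 5)(n + 2):
-5(n + 2) + 5(n + 5) = 2(n + 5)(n + 2).
Expand and collect terms: 2n^2 + 14n + 5 = 0.
By the quadratic formula, n = (-14 +/- sqrt(156)) / 4, so n ~= -0.3775 or n ~= -6.6225.
Neither value makes a denominator zero (n != -5, n != -2), so both are valid.

n = -6.6225 or n = -0.3775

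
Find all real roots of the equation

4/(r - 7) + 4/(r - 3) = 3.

Multiply both sides by (r - 7)(r - 3):
4(r - 3) + 4(r - 7) = 3(r - 7)(r - 3).
Expand and collect terms: 3r^2 - 38r + 103 = 0.
By the quadratic formula, r = (38 +/- sqrt(208)) / 6, so r ~= 8.737 or r ~= 3.9296.
Neither value makes a denominator zero (r != 7, r != 3), so both are valid.

r = 3.9296 or r = 8.737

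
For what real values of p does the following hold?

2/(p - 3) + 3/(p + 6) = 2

p = -4.673 or p = 4.173

Multiply both sides by (p - 3)(p + 6):
2(p + 6) + 3(p - 3) = 2(p - 3)(p + 6).
Expand and collect terms: 2p^2 + p - 39 = 0.
By the quadratic formula, p = (-1 +/- sqrt(313)) / 4, so p ~= 4.173 or p ~= -4.673.
Neither value makes a denominator zero (p != 3, p != -6), so both are valid.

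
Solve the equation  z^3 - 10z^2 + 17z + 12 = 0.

Possible rational roots are divisors of 12. Testing z = 3 gives 0, so (z - 3) is a factor.
Divide: z^3 - 10z^2 + 17z + 12 = (z - 3)(z^2 - 7z - 4).
Apply the quadratic formula to z^2 - 7z - 4 = 0: z = (7 +/- sqrt(65))/2, i.e. z ~= 7.5311 or z ~= -0.5311.

z = -0.5311 or z = 3 or z = 7.5311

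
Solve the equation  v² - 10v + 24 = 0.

Factor: (v - 4)(v - 6) = 0.
So v = 4 or v = 6.

v = 4 or v = 6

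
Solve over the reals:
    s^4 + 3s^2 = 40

s = -2.2361 or s = 2.2361

Let u = s^2. The equation becomes u^2 + 3u - 40 = 0.
Factor: (u + 8)(u - 5) = 0, so u = -8 or u = 5.
s^2 = -8 < 0 has no real solution.
s^2 = 5 gives s = +/-sqrt(5) ~= +/-2.2361.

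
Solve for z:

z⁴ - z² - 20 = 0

Let u = z². The equation becomes u² - u - 20 = 0.
Factor: (u - 5)(u + 4) = 0, so u = 5 or u = -4.
z² = 5 gives z = ±√(5) ≈ ±2.2361.
z² = -4 < 0 has no real solution.

z = -2.2361 or z = 2.2361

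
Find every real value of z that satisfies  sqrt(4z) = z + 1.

Square both sides: 4z = (z + 1)^2.
Expand and rearrange: z^2 - 2z + 1 = 0.
This gives the repeated root z = 1.
Check in the original equation:
  z = 1: sqrt(4) = 2, while z + 1 = 2 — valid.

z = 1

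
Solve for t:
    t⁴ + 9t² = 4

t = -0.6515 or t = 0.6515

Let u = t². The equation becomes u² + 9u - 4 = 0.
By the quadratic formula, u = -9/2 + √(97)/2 or u = -√(97)/2 - 9/2.
t² = -9/2 + √(97)/2 gives t = ±√(-9/2 + √(97)/2) ≈ ±0.6515.
t² = -√(97)/2 - 9/2 < 0 has no real solution.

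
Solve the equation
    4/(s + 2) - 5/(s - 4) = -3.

s = -3.0792 or s = 5.4126

Multiply both sides by (s + 2)(s - 4):
4(s - 4) - 5(s + 2) = -3(s + 2)(s - 4).
Expand and collect terms: -3s² + 7s + 50 = 0.
By the quadratic formula, s = (-7 ± √649) / -6, so s ≈ -3.0792 or s ≈ 5.4126.
Neither value makes a denominator zero (s ≠ -2, s ≠ 4), so both are valid.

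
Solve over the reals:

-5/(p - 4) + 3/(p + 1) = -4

Multiply both sides by (p - 4)(p + 1):
-5(p + 1) + 3(p - 4) = -4(p - 4)(p + 1).
Expand and collect terms: -4p² + 14p + 33 = 0.
By the quadratic formula, p = (-14 ± √724) / -8, so p ≈ -1.6134 or p ≈ 5.1134.
Neither value makes a denominator zero (p ≠ 4, p ≠ -1), so both are valid.

p = -1.6134 or p = 5.1134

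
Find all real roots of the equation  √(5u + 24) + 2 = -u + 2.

Isolate the radical: √(5u + 24) = -u.
Square both sides: 5u + 24 = (-u)².
Expand and rearrange: u² - 5u - 24 = 0.
Solving gives u = 8 or u = -3.
Check each candidate in the original equation:
  u = 8: √(64) = 8, while -u = -8 — extraneous.
  u = -3: √(9) = 3, while -u = 3 — valid.

u = -3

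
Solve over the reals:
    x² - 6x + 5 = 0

Factor: (x - 5)(x - 1) = 0.
So x = 5 or x = 1.

x = 1 or x = 5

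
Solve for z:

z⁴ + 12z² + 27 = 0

No real solutions.

Let u = z². The equation becomes u² + 12u + 27 = 0.
Factor: (u + 3)(u + 9) = 0, so u = -3 or u = -9.
z² = -3 < 0 has no real solution.
z² = -9 < 0 has no real solution.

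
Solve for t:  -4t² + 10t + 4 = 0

Discriminant: (10)² − 4·(-4)·4 = 164.
Quadratic formula: t = (-10 ± √164) / (-8).
So t = 5/4 - √(41)/4 ≈ -0.3508 or t = 5/4 + √(41)/4 ≈ 2.8508.

t = -0.3508 or t = 2.8508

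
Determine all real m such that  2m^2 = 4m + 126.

m = -7 or m = 9

Bring every term to one side: 2m^2 - 4m - 126 = 0.
Factor: 2(m + 7)(m - 9) = 0.
So m = -7 or m = 9.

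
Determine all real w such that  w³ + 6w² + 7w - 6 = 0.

Possible rational roots are divisors of -6. Testing w = -3 gives 0, so (w + 3) is a factor.
Divide: w³ + 6w² + 7w - 6 = (w + 3)(w² + 3w - 2).
Apply the quadratic formula to w² + 3w - 2 = 0: w = (-3 ± √17)/2, i.e. w ≈ 0.5616 or w ≈ -3.5616.

w = -3.5616 or w = -3 or w = 0.5616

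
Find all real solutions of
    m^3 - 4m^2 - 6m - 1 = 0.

m = -1 or m = -0.1926 or m = 5.1926

Possible rational roots are divisors of -1. Testing m = -1 gives 0, so (m + 1) is a factor.
Divide: m^3 - 4m^2 - 6m - 1 = (m + 1)(m^2 - 5m - 1).
Apply the quadratic formula to m^2 - 5m - 1 = 0: m = (5 +/- sqrt(29))/2, i.e. m ~= 5.1926 or m ~= -0.1926.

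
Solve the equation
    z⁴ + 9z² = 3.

Let u = z². The equation becomes u² + 9u - 3 = 0.
By the quadratic formula, u = -9/2 + √(93)/2 or u = -√(93)/2 - 9/2.
z² = -9/2 + √(93)/2 gives z = ±√(-9/2 + √(93)/2) ≈ ±0.5673.
z² = -√(93)/2 - 9/2 < 0 has no real solution.

z = -0.5673 or z = 0.5673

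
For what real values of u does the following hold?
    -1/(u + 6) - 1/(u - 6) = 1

Multiply both sides by (u + 6)(u - 6):
-(u - 6) - (u + 6) = (u + 6)(u - 6).
Expand and collect terms: u² + 2u - 36 = 0.
By the quadratic formula, u = (-2 ± √148) / 2, so u ≈ 5.0828 or u ≈ -7.0828.
Neither value makes a denominator zero (u ≠ -6, u ≠ 6), so both are valid.

u = -7.0828 or u = 5.0828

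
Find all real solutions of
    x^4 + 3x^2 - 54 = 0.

x = -2.4495 or x = 2.4495

Let u = x^2. The equation becomes u^2 + 3u - 54 = 0.
Factor: (u - 6)(u + 9) = 0, so u = 6 or u = -9.
x^2 = 6 gives x = +/-sqrt(6) ~= +/-2.4495.
x^2 = -9 < 0 has no real solution.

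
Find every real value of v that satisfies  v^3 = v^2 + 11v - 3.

Rearrange: v^3 - v^2 - 11v + 3 = 0.
Possible rational roots are divisors of 3. Testing v = -3 gives 0, so (v + 3) is a factor.
Divide: v^3 - v^2 - 11v + 3 = (v + 3)(v^2 - 4v + 1).
Apply the quadratic formula to v^2 - 4v + 1 = 0: v = (4 +/- sqrt(12))/2, i.e. v ~= 3.7321 or v ~= 0.2679.

v = -3 or v = 0.2679 or v = 3.7321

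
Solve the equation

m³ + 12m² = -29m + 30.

Rearrange: m³ + 12m² + 29m - 30 = 0.
Possible rational roots are divisors of -30. Testing m = -5 gives 0, so (m + 5) is a factor.
Divide: m³ + 12m² + 29m - 30 = (m + 5)(m² + 7m - 6).
Apply the quadratic formula to m² + 7m - 6 = 0: m = (-7 ± √73)/2, i.e. m ≈ 0.772 or m ≈ -7.772.

m = -7.772 or m = -5 or m = 0.772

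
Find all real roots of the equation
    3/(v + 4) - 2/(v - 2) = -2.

v = -5.3197 or v = 2.8197

Multiply both sides by (v + 4)(v - 2):
3(v - 2) - 2(v + 4) = -2(v + 4)(v - 2).
Expand and collect terms: -2v² - 5v + 30 = 0.
By the quadratic formula, v = (5 ± √265) / -4, so v ≈ -5.3197 or v ≈ 2.8197.
Neither value makes a denominator zero (v ≠ -4, v ≠ 2), so both are valid.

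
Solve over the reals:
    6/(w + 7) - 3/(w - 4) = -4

w = -8.4145 or w = 4.6645

Multiply both sides by (w + 7)(w - 4):
6(w - 4) - 3(w + 7) = -4(w + 7)(w - 4).
Expand and collect terms: -4w² - 15w + 157 = 0.
By the quadratic formula, w = (15 ± √2737) / -8, so w ≈ -8.4145 or w ≈ 4.6645.
Neither value makes a denominator zero (w ≠ -7, w ≠ 4), so both are valid.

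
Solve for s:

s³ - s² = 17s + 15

Rearrange: s³ - s² - 17s - 15 = 0.
Possible rational roots are divisors of -15. Testing s = 5 gives 0, so (s - 5) is a factor.
Divide: s³ - s² - 17s - 15 = (s - 5)(s² + 4s + 3).
Factor the quadratic: s = -1 or s = -3.

s = -3 or s = -1 or s = 5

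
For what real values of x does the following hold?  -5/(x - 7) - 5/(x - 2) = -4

x = 2.9549 or x = 8.5451

Multiply both sides by (x - 7)(x - 2):
-5(x - 2) - 5(x - 7) = -4(x - 7)(x - 2).
Expand and collect terms: -4x² + 46x - 101 = 0.
By the quadratic formula, x = (-46 ± √500) / -8, so x ≈ 2.9549 or x ≈ 8.5451.
Neither value makes a denominator zero (x ≠ 7, x ≠ 2), so both are valid.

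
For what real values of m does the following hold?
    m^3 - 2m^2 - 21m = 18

Rearrange: m^3 - 2m^2 - 21m - 18 = 0.
Possible rational roots are divisors of -18. Testing m = -3 gives 0, so (m + 3) is a factor.
Divide: m^3 - 2m^2 - 21m - 18 = (m + 3)(m^2 - 5m - 6).
Factor the quadratic: m = 6 or m = -1.

m = -3 or m = -1 or m = 6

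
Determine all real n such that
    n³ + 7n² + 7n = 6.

Rearrange: n³ + 7n² + 7n - 6 = 0.
Possible rational roots are divisors of -6. Testing n = -2 gives 0, so (n + 2) is a factor.
Divide: n³ + 7n² + 7n - 6 = (n + 2)(n² + 5n - 3).
Apply the quadratic formula to n² + 5n - 3 = 0: n = (-5 ± √37)/2, i.e. n ≈ 0.5414 or n ≈ -5.5414.

n = -5.5414 or n = -2 or n = 0.5414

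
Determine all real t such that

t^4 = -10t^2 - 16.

No real solutions.

Let u = t^2. The equation becomes u^2 + 10u + 16 = 0.
Factor: (u + 2)(u + 8) = 0, so u = -2 or u = -8.
t^2 = -2 < 0 has no real solution.
t^2 = -8 < 0 has no real solution.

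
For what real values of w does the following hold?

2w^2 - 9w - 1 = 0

Discriminant: (-9)^2 - 4*2*(-1) = 89.
Quadratic formula: w = (9 +/- sqrt(89)) / 4.
So w = 9/4 + sqrt(89)/4 ~= 4.6085 or w = 9/4 - sqrt(89)/4 ~= -0.1085.

w = -0.1085 or w = 4.6085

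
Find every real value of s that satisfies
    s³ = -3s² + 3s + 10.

s = -2.7913 or s = -2 or s = 1.7913

Rearrange: s³ + 3s² - 3s - 10 = 0.
Possible rational roots are divisors of -10. Testing s = -2 gives 0, so (s + 2) is a factor.
Divide: s³ + 3s² - 3s - 10 = (s + 2)(s² + s - 5).
Apply the quadratic formula to s² + s - 5 = 0: s = (-1 ± √21)/2, i.e. s ≈ 1.7913 or s ≈ -2.7913.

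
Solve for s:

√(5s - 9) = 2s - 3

s = 2 or s = 2.25

Square both sides: 5s - 9 = (2s - 3)².
Expand and rearrange: 4s² - 17s + 18 = 0.
Solving gives s = 2.25 or s = 2.
Check each candidate in the original equation:
  s = 2.25: √(2.25) = 1.5, while 2s - 3 = 1.5 — valid.
  s = 2: √(1) = 1, while 2s - 3 = 1 — valid.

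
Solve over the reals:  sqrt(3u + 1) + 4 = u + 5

u = 0 or u = 1

Isolate the radical: sqrt(3u + 1) = u + 1.
Square both sides: 3u + 1 = (u + 1)^2.
Expand and rearrange: u^2 - u = 0.
Solving gives u = 1 or u = 0.
Check each candidate in the original equation:
  u = 1: sqrt(4) = 2, while u + 1 = 2 — valid.
  u = 0: sqrt(1) = 1, while u + 1 = 1 — valid.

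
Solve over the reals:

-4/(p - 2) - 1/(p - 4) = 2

p = -0.2656 or p = 3.7656

Multiply both sides by (p - 2)(p - 4):
-4(p - 4) - (p - 2) = 2(p - 2)(p - 4).
Expand and collect terms: 2p² - 7p - 2 = 0.
By the quadratic formula, p = (7 ± √65) / 4, so p ≈ 3.7656 or p ≈ -0.2656.
Neither value makes a denominator zero (p ≠ 2, p ≠ 4), so both are valid.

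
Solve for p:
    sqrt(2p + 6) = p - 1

Square both sides: 2p + 6 = (p - 1)^2.
Expand and rearrange: p^2 - 4p - 5 = 0.
Solving gives p = 5 or p = -1.
Check each candidate in the original equation:
  p = 5: sqrt(16) = 4, while p - 1 = 4 — valid.
  p = -1: sqrt(4) = 2, while p - 1 = -2 — extraneous.

p = 5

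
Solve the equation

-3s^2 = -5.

s = -1.291 or s = 1.291

Rearrange to standard form: -3s^2 + 5 = 0.
Discriminant: (0)^2 - 4*(-3)*5 = 60.
Quadratic formula: s = (0 +/- sqrt(60)) / (-6).
So s = -sqrt(15)/3 ~= -1.291 or s = sqrt(15)/3 ~= 1.291.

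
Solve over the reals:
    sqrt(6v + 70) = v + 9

Square both sides: 6v + 70 = (v + 9)^2.
Expand and rearrange: v^2 + 12v + 11 = 0.
Solving gives v = -1 or v = -11.
Check each candidate in the original equation:
  v = -1: sqrt(64) = 8, while v + 9 = 8 — valid.
  v = -11: sqrt(4) = 2, while v + 9 = -2 — extraneous.

v = -1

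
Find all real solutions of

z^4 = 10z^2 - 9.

z = -3 or z = -1 or z = 1 or z = 3

Let u = z^2. The equation becomes u^2 - 10u + 9 = 0.
Factor: (u - 1)(u - 9) = 0, so u = 1 or u = 9.
z^2 = 1 gives z = +/-1.
z^2 = 9 gives z = +/-3.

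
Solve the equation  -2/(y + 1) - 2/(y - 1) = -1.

Multiply both sides by (y + 1)(y - 1):
-2(y - 1) - 2(y + 1) = -(y + 1)(y - 1).
Expand and collect terms: -y^2 + 4y + 1 = 0.
By the quadratic formula, y = (-4 +/- sqrt(20)) / -2, so y ~= -0.2361 or y ~= 4.2361.
Neither value makes a denominator zero (y != -1, y != 1), so both are valid.

y = -0.2361 or y = 4.2361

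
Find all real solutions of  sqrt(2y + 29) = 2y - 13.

y = 10

Square both sides: 2y + 29 = (2y - 13)^2.
Expand and rearrange: 4y^2 - 54y + 140 = 0.
Solving gives y = 10 or y = 3.5.
Check each candidate in the original equation:
  y = 10: sqrt(49) = 7, while 2y - 13 = 7 — valid.
  y = 3.5: sqrt(36) = 6, while 2y - 13 = -6 — extraneous.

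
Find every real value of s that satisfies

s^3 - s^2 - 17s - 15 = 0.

s = -3 or s = -1 or s = 5

Possible rational roots are divisors of -15. Testing s = 5 gives 0, so (s - 5) is a factor.
Divide: s^3 - s^2 - 17s - 15 = (s - 5)(s^2 + 4s + 3).
Factor the quadratic: s = -1 or s = -3.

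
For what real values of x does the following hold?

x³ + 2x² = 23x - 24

Rearrange: x³ + 2x² - 23x + 24 = 0.
Possible rational roots are divisors of 24. Testing x = 3 gives 0, so (x - 3) is a factor.
Divide: x³ + 2x² - 23x + 24 = (x - 3)(x² + 5x - 8).
Apply the quadratic formula to x² + 5x - 8 = 0: x = (-5 ± √57)/2, i.e. x ≈ 1.2749 or x ≈ -6.2749.

x = -6.2749 or x = 1.2749 or x = 3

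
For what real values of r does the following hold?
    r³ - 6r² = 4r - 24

Rearrange: r³ - 6r² - 4r + 24 = 0.
Possible rational roots are divisors of 24. Testing r = -2 gives 0, so (r + 2) is a factor.
Divide: r³ - 6r² - 4r + 24 = (r + 2)(r² - 8r + 12).
Factor the quadratic: r = 6 or r = 2.

r = -2 or r = 2 or r = 6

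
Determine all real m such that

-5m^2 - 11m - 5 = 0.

Discriminant: (-11)^2 - 4*(-5)*(-5) = 21.
Quadratic formula: m = (11 +/- sqrt(21)) / (-10).
So m = -11/10 - sqrt(21)/10 ~= -1.5583 or m = -11/10 + sqrt(21)/10 ~= -0.6417.

m = -1.5583 or m = -0.6417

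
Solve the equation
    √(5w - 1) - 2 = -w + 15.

Isolate the radical: √(5w - 1) = -w + 17.
Square both sides: 5w - 1 = (-w + 17)².
Expand and rearrange: w² - 39w + 290 = 0.
Solving gives w = 29 or w = 10.
Check each candidate in the original equation:
  w = 29: √(144) = 12, while -w + 17 = -12 — extraneous.
  w = 10: √(49) = 7, while -w + 17 = 7 — valid.

w = 10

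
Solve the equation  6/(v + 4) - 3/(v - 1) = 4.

v = -2 or v = -0.25

Multiply both sides by (v + 4)(v - 1):
6(v - 1) - 3(v + 4) = 4(v + 4)(v - 1).
Expand and collect terms: 4v² + 9v + 2 = 0.
Factor or apply the quadratic formula: v = -0.25 or v = -2.
Neither value makes a denominator zero (v ≠ -4, v ≠ 1), so both are valid.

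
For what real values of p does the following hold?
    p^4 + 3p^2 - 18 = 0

Let u = p^2. The equation becomes u^2 + 3u - 18 = 0.
Factor: (u - 3)(u + 6) = 0, so u = 3 or u = -6.
p^2 = 3 gives p = +/-sqrt(3) ~= +/-1.7321.
p^2 = -6 < 0 has no real solution.

p = -1.7321 or p = 1.7321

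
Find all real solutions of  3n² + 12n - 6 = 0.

n = -4.4495 or n = 0.4495

Discriminant: (12)² − 4·3·(-6) = 216.
Quadratic formula: n = (-12 ± √216) / 6.
So n = -2 + √(6) ≈ 0.4495 or n = -√(6) - 2 ≈ -4.4495.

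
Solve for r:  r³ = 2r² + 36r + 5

Rearrange: r³ - 2r² - 36r - 5 = 0.
Possible rational roots are divisors of -5. Testing r = -5 gives 0, so (r + 5) is a factor.
Divide: r³ - 2r² - 36r - 5 = (r + 5)(r² - 7r - 1).
Apply the quadratic formula to r² - 7r - 1 = 0: r = (7 ± √53)/2, i.e. r ≈ 7.1401 or r ≈ -0.1401.

r = -5 or r = -0.1401 or r = 7.1401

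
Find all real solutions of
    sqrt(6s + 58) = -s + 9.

s = 1

Square both sides: 6s + 58 = (-s + 9)^2.
Expand and rearrange: s^2 - 24s + 23 = 0.
Solving gives s = 23 or s = 1.
Check each candidate in the original equation:
  s = 23: sqrt(196) = 14, while -s + 9 = -14 — extraneous.
  s = 1: sqrt(64) = 8, while -s + 9 = 8 — valid.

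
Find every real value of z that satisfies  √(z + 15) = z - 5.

Square both sides: z + 15 = (z - 5)².
Expand and rearrange: z² - 11z + 10 = 0.
Solving gives z = 10 or z = 1.
Check each candidate in the original equation:
  z = 10: √(25) = 5, while z - 5 = 5 — valid.
  z = 1: √(16) = 4, while z - 5 = -4 — extraneous.

z = 10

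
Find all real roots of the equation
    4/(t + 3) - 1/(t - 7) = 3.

t = -1.613 or t = 6.613

Multiply both sides by (t + 3)(t - 7):
4(t - 7) - (t + 3) = 3(t + 3)(t - 7).
Expand and collect terms: 3t^2 - 15t - 32 = 0.
By the quadratic formula, t = (15 +/- sqrt(609)) / 6, so t ~= 6.613 or t ~= -1.613.
Neither value makes a denominator zero (t != -3, t != 7), so both are valid.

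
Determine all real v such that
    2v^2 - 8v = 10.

Bring every term to one side: 2v^2 - 8v - 10 = 0.
Factor: 2(v - 5)(v + 1) = 0.
So v = 5 or v = -1.

v = -1 or v = 5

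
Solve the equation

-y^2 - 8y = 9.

Rearrange to standard form: -y^2 - 8y - 9 = 0.
Discriminant: (-8)^2 - 4*(-1)*(-9) = 28.
Quadratic formula: y = (8 +/- sqrt(28)) / (-2).
So y = -4 - sqrt(7) ~= -6.6458 or y = -4 + sqrt(7) ~= -1.3542.

y = -6.6458 or y = -1.3542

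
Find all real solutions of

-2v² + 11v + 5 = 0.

v = -0.4221 or v = 5.9221

Discriminant: (11)² − 4·(-2)·5 = 161.
Quadratic formula: v = (-11 ± √161) / (-4).
So v = 11/4 - √(161)/4 ≈ -0.4221 or v = 11/4 + √(161)/4 ≈ 5.9221.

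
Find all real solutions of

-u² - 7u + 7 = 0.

Discriminant: (-7)² − 4·(-1)·7 = 77.
Quadratic formula: u = (7 ± √77) / (-2).
So u = -√(77)/2 - 7/2 ≈ -7.8875 or u = -7/2 + √(77)/2 ≈ 0.8875.

u = -7.8875 or u = 0.8875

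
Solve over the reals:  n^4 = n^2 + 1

n = -1.272 or n = 1.272

Let u = n^2. The equation becomes u^2 - u - 1 = 0.
By the quadratic formula, u = 1/2 + sqrt(5)/2 or u = 1/2 - sqrt(5)/2.
n^2 = 1/2 + sqrt(5)/2 gives n = +/-sqrt(1/2 + sqrt(5)/2) ~= +/-1.272.
n^2 = 1/2 - sqrt(5)/2 < 0 has no real solution.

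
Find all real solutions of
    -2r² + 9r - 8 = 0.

r = 1.2192 or r = 3.2808

Discriminant: (9)² − 4·(-2)·(-8) = 17.
Quadratic formula: r = (-9 ± √17) / (-4).
So r = 9/4 - √(17)/4 ≈ 1.2192 or r = √(17)/4 + 9/4 ≈ 3.2808.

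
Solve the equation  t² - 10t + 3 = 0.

Discriminant: (-10)² − 4·1·3 = 88.
Quadratic formula: t = (10 ± √88) / 2.
So t = √(22) + 5 ≈ 9.6904 or t = 5 - √(22) ≈ 0.3096.

t = 0.3096 or t = 9.6904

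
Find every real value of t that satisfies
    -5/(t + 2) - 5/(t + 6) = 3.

Multiply both sides by (t + 2)(t + 6):
-5(t + 6) - 5(t + 2) = 3(t + 2)(t + 6).
Expand and collect terms: 3t^2 + 34t + 76 = 0.
By the quadratic formula, t = (-34 +/- sqrt(244)) / 6, so t ~= -3.0633 or t ~= -8.2701.
Neither value makes a denominator zero (t != -2, t != -6), so both are valid.

t = -8.2701 or t = -3.0633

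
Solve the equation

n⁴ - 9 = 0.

n = -1.7321 or n = 1.7321

Let u = n². The equation becomes u² - 9 = 0.
Factor: (u - 3)(u + 3) = 0, so u = 3 or u = -3.
n² = 3 gives n = ±√(3) ≈ ±1.7321.
n² = -3 < 0 has no real solution.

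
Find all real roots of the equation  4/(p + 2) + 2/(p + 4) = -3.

Multiply both sides by (p + 2)(p + 4):
4(p + 4) + 2(p + 2) = -3(p + 2)(p + 4).
Expand and collect terms: -3p² - 24p - 44 = 0.
By the quadratic formula, p = (24 ± √48) / -6, so p ≈ -5.1547 or p ≈ -2.8453.
Neither value makes a denominator zero (p ≠ -2, p ≠ -4), so both are valid.

p = -5.1547 or p = -2.8453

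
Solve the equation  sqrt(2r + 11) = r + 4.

r = -1

Square both sides: 2r + 11 = (r + 4)^2.
Expand and rearrange: r^2 + 6r + 5 = 0.
Solving gives r = -1 or r = -5.
Check each candidate in the original equation:
  r = -1: sqrt(9) = 3, while r + 4 = 3 — valid.
  r = -5: sqrt(1) = 1, while r + 4 = -1 — extraneous.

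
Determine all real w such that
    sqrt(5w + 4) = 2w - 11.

w = 9

Square both sides: 5w + 4 = (2w - 11)^2.
Expand and rearrange: 4w^2 - 49w + 117 = 0.
Solving gives w = 9 or w = 3.25.
Check each candidate in the original equation:
  w = 9: sqrt(49) = 7, while 2w - 11 = 7 — valid.
  w = 3.25: sqrt(20.25) = 4.5, while 2w - 11 = -4.5 — extraneous.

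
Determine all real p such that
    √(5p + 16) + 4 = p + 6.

p = 4

Isolate the radical: √(5p + 16) = p + 2.
Square both sides: 5p + 16 = (p + 2)².
Expand and rearrange: p² - p - 12 = 0.
Solving gives p = 4 or p = -3.
Check each candidate in the original equation:
  p = 4: √(36) = 6, while p + 2 = 6 — valid.
  p = -3: √(1) = 1, while p + 2 = -1 — extraneous.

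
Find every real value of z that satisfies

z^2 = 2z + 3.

z = -1 or z = 3

Bring every term to one side: z^2 - 2z - 3 = 0.
Factor: (z + 1)(z - 3) = 0.
So z = -1 or z = 3.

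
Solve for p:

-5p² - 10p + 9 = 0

p = -2.6733 or p = 0.6733

Discriminant: (-10)² − 4·(-5)·9 = 280.
Quadratic formula: p = (10 ± √280) / (-10).
So p = -√(70)/5 - 1 ≈ -2.6733 or p = -1 + √(70)/5 ≈ 0.6733.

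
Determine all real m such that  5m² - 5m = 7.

Rearrange to standard form: 5m² - 5m - 7 = 0.
Discriminant: (-5)² − 4·5·(-7) = 165.
Quadratic formula: m = (5 ± √165) / 10.
So m = 1/2 + √(165)/10 ≈ 1.7845 or m = 1/2 - √(165)/10 ≈ -0.7845.

m = -0.7845 or m = 1.7845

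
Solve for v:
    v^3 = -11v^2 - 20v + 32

Rearrange: v^3 + 11v^2 + 20v - 32 = 0.
Possible rational roots are divisors of -32. Testing v = -4 gives 0, so (v + 4) is a factor.
Divide: v^3 + 11v^2 + 20v - 32 = (v + 4)(v^2 + 7v - 8).
Factor the quadratic: v = 1 or v = -8.

v = -8 or v = -4 or v = 1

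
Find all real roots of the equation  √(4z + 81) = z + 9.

Square both sides: 4z + 81 = (z + 9)².
Expand and rearrange: z² + 14z = 0.
Solving gives z = 0 or z = -14.
Check each candidate in the original equation:
  z = 0: √(81) = 9, while z + 9 = 9 — valid.
  z = -14: √(25) = 5, while z + 9 = -5 — extraneous.

z = 0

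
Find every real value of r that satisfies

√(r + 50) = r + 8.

Square both sides: r + 50 = (r + 8)².
Expand and rearrange: r² + 15r + 14 = 0.
Solving gives r = -1 or r = -14.
Check each candidate in the original equation:
  r = -1: √(49) = 7, while r + 8 = 7 — valid.
  r = -14: √(36) = 6, while r + 8 = -6 — extraneous.

r = -1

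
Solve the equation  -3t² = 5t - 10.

t = -2.8403 or t = 1.1736

Rearrange to standard form: -3t² - 5t + 10 = 0.
Discriminant: (-5)² − 4·(-3)·10 = 145.
Quadratic formula: t = (5 ± √145) / (-6).
So t = -√(145)/6 - 5/6 ≈ -2.8403 or t = -5/6 + √(145)/6 ≈ 1.1736.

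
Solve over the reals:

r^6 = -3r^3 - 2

Let u = r^3. The equation becomes u^2 + 3u + 2 = 0.
Factor: (u + 2)(u + 1) = 0, so u = -2 or u = -1.
r^3 = -2 gives r = -(2)^(1/3) ~= -1.2599.
r^3 = -1 gives r = -1.

r = -1.2599 or r = -1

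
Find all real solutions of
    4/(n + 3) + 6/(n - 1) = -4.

Multiply both sides by (n + 3)(n - 1):
4(n - 1) + 6(n + 3) = -4(n + 3)(n - 1).
Expand and collect terms: -4n² - 18n - 2 = 0.
By the quadratic formula, n = (18 ± √292) / -8, so n ≈ -4.386 or n ≈ -0.114.
Neither value makes a denominator zero (n ≠ -3, n ≠ 1), so both are valid.

n = -4.386 or n = -0.114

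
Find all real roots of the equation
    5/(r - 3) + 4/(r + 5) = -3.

r = -6.613 or r = 1.613

Multiply both sides by (r - 3)(r + 5):
5(r + 5) + 4(r - 3) = -3(r - 3)(r + 5).
Expand and collect terms: -3r² - 15r + 32 = 0.
By the quadratic formula, r = (15 ± √609) / -6, so r ≈ -6.613 or r ≈ 1.613.
Neither value makes a denominator zero (r ≠ 3, r ≠ -5), so both are valid.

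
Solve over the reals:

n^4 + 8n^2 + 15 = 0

No real solutions.

Let u = n^2. The equation becomes u^2 + 8u + 15 = 0.
Factor: (u + 5)(u + 3) = 0, so u = -5 or u = -3.
n^2 = -5 < 0 has no real solution.
n^2 = -3 < 0 has no real solution.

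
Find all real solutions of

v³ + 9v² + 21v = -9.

Rearrange: v³ + 9v² + 21v + 9 = 0.
Possible rational roots are divisors of 9. Testing v = -3 gives 0, so (v + 3) is a factor.
Divide: v³ + 9v² + 21v + 9 = (v + 3)(v² + 6v + 3).
Apply the quadratic formula to v² + 6v + 3 = 0: v = (-6 ± √24)/2, i.e. v ≈ -0.5505 or v ≈ -5.4495.

v = -5.4495 or v = -3 or v = -0.5505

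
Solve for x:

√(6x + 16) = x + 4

Square both sides: 6x + 16 = (x + 4)².
Expand and rearrange: x² + 2x = 0.
Solving gives x = 0 or x = -2.
Check each candidate in the original equation:
  x = 0: √(16) = 4, while x + 4 = 4 — valid.
  x = -2: √(4) = 2, while x + 4 = 2 — valid.

x = -2 or x = 0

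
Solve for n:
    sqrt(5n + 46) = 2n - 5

Square both sides: 5n + 46 = (2n - 5)^2.
Expand and rearrange: 4n^2 - 25n - 21 = 0.
Solving gives n = 7 or n = -0.75.
Check each candidate in the original equation:
  n = 7: sqrt(81) = 9, while 2n - 5 = 9 — valid.
  n = -0.75: sqrt(42.25) = 6.5, while 2n - 5 = -6.5 — extraneous.

n = 7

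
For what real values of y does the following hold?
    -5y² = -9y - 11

y = -0.8349 or y = 2.6349

Rearrange to standard form: -5y² + 9y + 11 = 0.
Discriminant: (9)² − 4·(-5)·11 = 301.
Quadratic formula: y = (-9 ± √301) / (-10).
So y = 9/10 - √(301)/10 ≈ -0.8349 or y = 9/10 + √(301)/10 ≈ 2.6349.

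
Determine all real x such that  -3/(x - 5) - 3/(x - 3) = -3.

x = 3.5858 or x = 6.4142

Multiply both sides by (x - 5)(x - 3):
-3(x - 3) - 3(x - 5) = -3(x - 5)(x - 3).
Expand and collect terms: -3x² + 30x - 69 = 0.
By the quadratic formula, x = (-30 ± √72) / -6, so x ≈ 3.5858 or x ≈ 6.4142.
Neither value makes a denominator zero (x ≠ 5, x ≠ 3), so both are valid.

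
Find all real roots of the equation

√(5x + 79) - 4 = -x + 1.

Isolate the radical: √(5x + 79) = -x + 5.
Square both sides: 5x + 79 = (-x + 5)².
Expand and rearrange: x² - 15x - 54 = 0.
Solving gives x = 18 or x = -3.
Check each candidate in the original equation:
  x = 18: √(169) = 13, while -x + 5 = -13 — extraneous.
  x = -3: √(64) = 8, while -x + 5 = 8 — valid.

x = -3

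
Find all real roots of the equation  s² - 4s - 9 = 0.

Discriminant: (-4)² − 4·1·(-9) = 52.
Quadratic formula: s = (4 ± √52) / 2.
So s = 2 + √(13) ≈ 5.6056 or s = 2 - √(13) ≈ -1.6056.

s = -1.6056 or s = 5.6056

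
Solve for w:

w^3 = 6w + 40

w = 4

Rearrange: w^3 - 6w - 40 = 0.
Possible rational roots are divisors of -40. Testing w = 4 gives 0, so (w - 4) is a factor.
Divide: w^3 - 6w - 40 = (w - 4)(w^2 + 4w + 10).
The quadratic w^2 + 4w + 10 has discriminant -24 < 0, so no further real roots.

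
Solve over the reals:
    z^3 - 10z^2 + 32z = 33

Rearrange: z^3 - 10z^2 + 32z - 33 = 0.
Possible rational roots are divisors of -33. Testing z = 3 gives 0, so (z - 3) is a factor.
Divide: z^3 - 10z^2 + 32z - 33 = (z - 3)(z^2 - 7z + 11).
Apply the quadratic formula to z^2 - 7z + 11 = 0: z = (7 +/- sqrt(5))/2, i.e. z ~= 4.618 or z ~= 2.382.

z = 2.382 or z = 3 or z = 4.618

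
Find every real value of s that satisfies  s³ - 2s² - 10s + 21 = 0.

Possible rational roots are divisors of 21. Testing s = 3 gives 0, so (s - 3) is a factor.
Divide: s³ - 2s² - 10s + 21 = (s - 3)(s² + s - 7).
Apply the quadratic formula to s² + s - 7 = 0: s = (-1 ± √29)/2, i.e. s ≈ 2.1926 or s ≈ -3.1926.

s = -3.1926 or s = 2.1926 or s = 3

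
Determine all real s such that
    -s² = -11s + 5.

s = 0.4751 or s = 10.5249

Rearrange to standard form: -s² + 11s - 5 = 0.
Discriminant: (11)² − 4·(-1)·(-5) = 101.
Quadratic formula: s = (-11 ± √101) / (-2).
So s = 11/2 - √(101)/2 ≈ 0.4751 or s = √(101)/2 + 11/2 ≈ 10.5249.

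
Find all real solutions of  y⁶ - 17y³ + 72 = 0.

Let u = y³. The equation becomes u² - 17u + 72 = 0.
Factor: (u - 9)(u - 8) = 0, so u = 9 or u = 8.
y³ = 9 gives y = ∛(9) ≈ 2.0801.
y³ = 8 gives y = 2.

y = 2 or y = 2.0801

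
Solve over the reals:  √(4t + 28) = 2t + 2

Square both sides: 4t + 28 = (2t + 2)².
Expand and rearrange: 4t² + 4t - 24 = 0.
Solving gives t = 2 or t = -3.
Check each candidate in the original equation:
  t = 2: √(36) = 6, while 2t + 2 = 6 — valid.
  t = -3: √(16) = 4, while 2t + 2 = -4 — extraneous.

t = 2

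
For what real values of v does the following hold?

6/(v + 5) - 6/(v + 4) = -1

Multiply both sides by (v + 5)(v + 4):
6(v + 4) - 6(v + 5) = -(v + 5)(v + 4).
Expand and collect terms: -v² - 9v - 14 = 0.
Factor or apply the quadratic formula: v = -7 or v = -2.
Neither value makes a denominator zero (v ≠ -5, v ≠ -4), so both are valid.

v = -7 or v = -2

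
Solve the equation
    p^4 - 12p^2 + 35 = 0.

p = -2.6458 or p = -2.2361 or p = 2.2361 or p = 2.6458

Let u = p^2. The equation becomes u^2 - 12u + 35 = 0.
Factor: (u - 7)(u - 5) = 0, so u = 7 or u = 5.
p^2 = 7 gives p = +/-sqrt(7) ~= +/-2.6458.
p^2 = 5 gives p = +/-sqrt(5) ~= +/-2.2361.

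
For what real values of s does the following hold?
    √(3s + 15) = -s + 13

s = 7

Square both sides: 3s + 15 = (-s + 13)².
Expand and rearrange: s² - 29s + 154 = 0.
Solving gives s = 22 or s = 7.
Check each candidate in the original equation:
  s = 22: √(81) = 9, while -s + 13 = -9 — extraneous.
  s = 7: √(36) = 6, while -s + 13 = 6 — valid.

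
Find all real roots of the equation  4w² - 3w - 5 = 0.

w = -0.8042 or w = 1.5542

Discriminant: (-3)² − 4·4·(-5) = 89.
Quadratic formula: w = (3 ± √89) / 8.
So w = 3/8 + √(89)/8 ≈ 1.5542 or w = 3/8 - √(89)/8 ≈ -0.8042.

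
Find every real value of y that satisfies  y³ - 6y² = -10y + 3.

Rearrange: y³ - 6y² + 10y - 3 = 0.
Possible rational roots are divisors of -3. Testing y = 3 gives 0, so (y - 3) is a factor.
Divide: y³ - 6y² + 10y - 3 = (y - 3)(y² - 3y + 1).
Apply the quadratic formula to y² - 3y + 1 = 0: y = (3 ± √5)/2, i.e. y ≈ 2.618 or y ≈ 0.382.

y = 0.382 or y = 2.618 or y = 3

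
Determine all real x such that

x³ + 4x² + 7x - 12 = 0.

Possible rational roots are divisors of -12. Testing x = 1 gives 0, so (x - 1) is a factor.
Divide: x³ + 4x² + 7x - 12 = (x - 1)(x² + 5x + 12).
The quadratic x² + 5x + 12 has discriminant -23 < 0, so no further real roots.

x = 1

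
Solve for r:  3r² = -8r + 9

Rearrange to standard form: 3r² + 8r - 9 = 0.
Discriminant: (8)² − 4·3·(-9) = 172.
Quadratic formula: r = (-8 ± √172) / 6.
So r = -4/3 + √(43)/3 ≈ 0.8525 or r = -√(43)/3 - 4/3 ≈ -3.5191.

r = -3.5191 or r = 0.8525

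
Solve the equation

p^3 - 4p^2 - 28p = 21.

Rearrange: p^3 - 4p^2 - 28p - 21 = 0.
Possible rational roots are divisors of -21. Testing p = -3 gives 0, so (p + 3) is a factor.
Divide: p^3 - 4p^2 - 28p - 21 = (p + 3)(p^2 - 7p - 7).
Apply the quadratic formula to p^2 - 7p - 7 = 0: p = (7 +/- sqrt(77))/2, i.e. p ~= 7.8875 or p ~= -0.8875.

p = -3 or p = -0.8875 or p = 7.8875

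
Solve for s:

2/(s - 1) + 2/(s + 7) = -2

Multiply both sides by (s - 1)(s + 7):
2(s + 7) + 2(s - 1) = -2(s - 1)(s + 7).
Expand and collect terms: -2s^2 - 16s + 2 = 0.
By the quadratic formula, s = (16 +/- sqrt(272)) / -4, so s ~= -8.1231 or s ~= 0.1231.
Neither value makes a denominator zero (s != 1, s != -7), so both are valid.

s = -8.1231 or s = 0.1231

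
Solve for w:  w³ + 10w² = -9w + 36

w = -8.4244 or w = -3 or w = 1.4244

Rearrange: w³ + 10w² + 9w - 36 = 0.
Possible rational roots are divisors of -36. Testing w = -3 gives 0, so (w + 3) is a factor.
Divide: w³ + 10w² + 9w - 36 = (w + 3)(w² + 7w - 12).
Apply the quadratic formula to w² + 7w - 12 = 0: w = (-7 ± √97)/2, i.e. w ≈ 1.4244 or w ≈ -8.4244.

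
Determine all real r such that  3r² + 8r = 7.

Rearrange to standard form: 3r² + 8r - 7 = 0.
Discriminant: (8)² − 4·3·(-7) = 148.
Quadratic formula: r = (-8 ± √148) / 6.
So r = -4/3 + √(37)/3 ≈ 0.6943 or r = -√(37)/3 - 4/3 ≈ -3.3609.

r = -3.3609 or r = 0.6943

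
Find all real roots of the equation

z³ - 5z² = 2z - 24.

z = -2 or z = 3 or z = 4

Rearrange: z³ - 5z² - 2z + 24 = 0.
Possible rational roots are divisors of 24. Testing z = 4 gives 0, so (z - 4) is a factor.
Divide: z³ - 5z² - 2z + 24 = (z - 4)(z² - z - 6).
Factor the quadratic: z = 3 or z = -2.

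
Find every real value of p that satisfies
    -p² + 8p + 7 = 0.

p = -0.7958 or p = 8.7958

Discriminant: (8)² − 4·(-1)·7 = 92.
Quadratic formula: p = (-8 ± √92) / (-2).
So p = 4 - √(23) ≈ -0.7958 or p = 4 + √(23) ≈ 8.7958.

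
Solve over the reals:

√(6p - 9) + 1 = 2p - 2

Isolate the radical: √(6p - 9) = 2p - 3.
Square both sides: 6p - 9 = (2p - 3)².
Expand and rearrange: 4p² - 18p + 18 = 0.
Solving gives p = 3 or p = 1.5.
Check each candidate in the original equation:
  p = 3: √(9) = 3, while 2p - 3 = 3 — valid.
  p = 1.5: √(0) = 0, while 2p - 3 = 0 — valid.

p = 1.5 or p = 3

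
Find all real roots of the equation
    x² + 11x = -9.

Rearrange to standard form: x² + 11x + 9 = 0.
Discriminant: (11)² − 4·1·9 = 85.
Quadratic formula: x = (-11 ± √85) / 2.
So x = -11/2 + √(85)/2 ≈ -0.8902 or x = -11/2 - √(85)/2 ≈ -10.1098.

x = -10.1098 or x = -0.8902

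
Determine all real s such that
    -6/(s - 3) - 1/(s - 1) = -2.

s = 1.1883 or s = 6.3117

Multiply both sides by (s - 3)(s - 1):
-6(s - 1) - (s - 3) = -2(s - 3)(s - 1).
Expand and collect terms: -2s^2 + 15s - 15 = 0.
By the quadratic formula, s = (-15 +/- sqrt(105)) / -4, so s ~= 1.1883 or s ~= 6.3117.
Neither value makes a denominator zero (s != 3, s != 1), so both are valid.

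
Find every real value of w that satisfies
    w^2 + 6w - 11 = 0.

Discriminant: (6)^2 - 4*1*(-11) = 80.
Quadratic formula: w = (-6 +/- sqrt(80)) / 2.
So w = -3 + 2*sqrt(5) ~= 1.4721 or w = -2*sqrt(5) - 3 ~= -7.4721.

w = -7.4721 or w = 1.4721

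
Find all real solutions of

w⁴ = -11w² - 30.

No real solutions.

Let u = w². The equation becomes u² + 11u + 30 = 0.
Factor: (u + 6)(u + 5) = 0, so u = -6 or u = -5.
w² = -6 < 0 has no real solution.
w² = -5 < 0 has no real solution.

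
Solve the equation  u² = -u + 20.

u = -5 or u = 4

Bring every term to one side: u² + u - 20 = 0.
Factor: (u - 4)(u + 5) = 0.
So u = 4 or u = -5.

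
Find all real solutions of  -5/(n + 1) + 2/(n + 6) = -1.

Multiply both sides by (n + 1)(n + 6):
-5(n + 6) + 2(n + 1) = -(n + 1)(n + 6).
Expand and collect terms: -n² - 4n + 22 = 0.
By the quadratic formula, n = (4 ± √104) / -2, so n ≈ -7.099 or n ≈ 3.099.
Neither value makes a denominator zero (n ≠ -1, n ≠ -6), so both are valid.

n = -7.099 or n = 3.099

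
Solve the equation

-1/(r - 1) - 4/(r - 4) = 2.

r = 0 or r = 2.5

Multiply both sides by (r - 1)(r - 4):
-(r - 4) - 4(r - 1) = 2(r - 1)(r - 4).
Expand and collect terms: 2r^2 - 5r = 0.
Factor or apply the quadratic formula: r = 2.5 or r = 0.
Neither value makes a denominator zero (r != 1, r != 4), so both are valid.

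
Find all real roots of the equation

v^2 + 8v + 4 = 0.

Discriminant: (8)^2 - 4*1*4 = 48.
Quadratic formula: v = (-8 +/- sqrt(48)) / 2.
So v = -4 + 2*sqrt(3) ~= -0.5359 or v = -4 - 2*sqrt(3) ~= -7.4641.

v = -7.4641 or v = -0.5359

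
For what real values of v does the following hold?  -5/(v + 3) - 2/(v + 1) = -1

v = -1.7016 or v = 4.7016

Multiply both sides by (v + 3)(v + 1):
-5(v + 1) - 2(v + 3) = -(v + 3)(v + 1).
Expand and collect terms: -v^2 + 3v + 8 = 0.
By the quadratic formula, v = (-3 +/- sqrt(41)) / -2, so v ~= -1.7016 or v ~= 4.7016.
Neither value makes a denominator zero (v != -3, v != -1), so both are valid.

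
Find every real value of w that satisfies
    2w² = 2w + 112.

w = -7 or w = 8

Bring every term to one side: 2w² - 2w - 112 = 0.
Factor: 2(w - 8)(w + 7) = 0.
So w = 8 or w = -7.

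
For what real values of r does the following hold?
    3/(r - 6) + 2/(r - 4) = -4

Multiply both sides by (r - 6)(r - 4):
3(r - 4) + 2(r - 6) = -4(r - 6)(r - 4).
Expand and collect terms: -4r² + 35r - 72 = 0.
By the quadratic formula, r = (-35 ± √73) / -8, so r ≈ 3.307 or r ≈ 5.443.
Neither value makes a denominator zero (r ≠ 6, r ≠ 4), so both are valid.

r = 3.307 or r = 5.443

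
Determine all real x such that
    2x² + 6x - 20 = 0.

Factor: 2(x + 5)(x - 2) = 0.
So x = -5 or x = 2.

x = -5 or x = 2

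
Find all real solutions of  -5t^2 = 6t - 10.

t = -2.1362 or t = 0.9362

Rearrange to standard form: -5t^2 - 6t + 10 = 0.
Discriminant: (-6)^2 - 4*(-5)*10 = 236.
Quadratic formula: t = (6 +/- sqrt(236)) / (-10).
So t = -sqrt(59)/5 - 3/5 ~= -2.1362 or t = -3/5 + sqrt(59)/5 ~= 0.9362.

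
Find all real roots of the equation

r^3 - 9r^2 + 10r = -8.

Rearrange: r^3 - 9r^2 + 10r + 8 = 0.
Possible rational roots are divisors of 8. Testing r = 2 gives 0, so (r - 2) is a factor.
Divide: r^3 - 9r^2 + 10r + 8 = (r - 2)(r^2 - 7r - 4).
Apply the quadratic formula to r^2 - 7r - 4 = 0: r = (7 +/- sqrt(65))/2, i.e. r ~= 7.5311 or r ~= -0.5311.

r = -0.5311 or r = 2 or r = 7.5311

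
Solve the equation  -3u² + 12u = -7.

u = -0.5166 or u = 4.5166

Rearrange to standard form: -3u² + 12u + 7 = 0.
Discriminant: (12)² − 4·(-3)·7 = 228.
Quadratic formula: u = (-12 ± √228) / (-6).
So u = 2 - √(57)/3 ≈ -0.5166 or u = 2 + √(57)/3 ≈ 4.5166.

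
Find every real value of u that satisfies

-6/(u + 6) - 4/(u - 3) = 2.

u = -9.5678 or u = 1.5678

Multiply both sides by (u + 6)(u - 3):
-6(u - 3) - 4(u + 6) = 2(u + 6)(u - 3).
Expand and collect terms: 2u² + 16u - 30 = 0.
By the quadratic formula, u = (-16 ± √496) / 4, so u ≈ 1.5678 or u ≈ -9.5678.
Neither value makes a denominator zero (u ≠ -6, u ≠ 3), so both are valid.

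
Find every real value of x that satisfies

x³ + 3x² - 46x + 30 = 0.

x = -8.6904 or x = 0.6904 or x = 5

Possible rational roots are divisors of 30. Testing x = 5 gives 0, so (x - 5) is a factor.
Divide: x³ + 3x² - 46x + 30 = (x - 5)(x² + 8x - 6).
Apply the quadratic formula to x² + 8x - 6 = 0: x = (-8 ± √88)/2, i.e. x ≈ 0.6904 or x ≈ -8.6904.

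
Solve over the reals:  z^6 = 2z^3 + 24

z = -1.5874 or z = 1.8171

Let u = z^3. The equation becomes u^2 - 2u - 24 = 0.
Factor: (u + 4)(u - 6) = 0, so u = -4 or u = 6.
z^3 = -4 gives z = -(4)^(1/3) ~= -1.5874.
z^3 = 6 gives z = (6)^(1/3) ~= 1.8171.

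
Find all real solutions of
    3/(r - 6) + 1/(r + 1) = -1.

r = -2.5414 or r = 3.5414

Multiply both sides by (r - 6)(r + 1):
3(r + 1) + (r - 6) = -(r - 6)(r + 1).
Expand and collect terms: -r^2 + r + 9 = 0.
By the quadratic formula, r = (-1 +/- sqrt(37)) / -2, so r ~= -2.5414 or r ~= 3.5414.
Neither value makes a denominator zero (r != 6, r != -1), so both are valid.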